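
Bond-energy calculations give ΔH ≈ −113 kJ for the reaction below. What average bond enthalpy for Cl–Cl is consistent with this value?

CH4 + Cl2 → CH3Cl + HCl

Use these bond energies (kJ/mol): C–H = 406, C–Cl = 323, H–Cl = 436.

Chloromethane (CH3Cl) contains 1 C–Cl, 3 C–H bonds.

Let D be the Cl–Cl bond energy.
Σ(broken) = 4×406 + 1×D = 1624 + D
Σ(formed) = 1×323 + 3×406 + 1×436 = 1977
ΔH = Σ(broken) − Σ(formed) = (1624 + D) − (1977) = −353 + D
Setting this equal to −113 kJ gives D = 240 kJ/mol.

D(Cl–Cl) ≈ 240 kJ/mol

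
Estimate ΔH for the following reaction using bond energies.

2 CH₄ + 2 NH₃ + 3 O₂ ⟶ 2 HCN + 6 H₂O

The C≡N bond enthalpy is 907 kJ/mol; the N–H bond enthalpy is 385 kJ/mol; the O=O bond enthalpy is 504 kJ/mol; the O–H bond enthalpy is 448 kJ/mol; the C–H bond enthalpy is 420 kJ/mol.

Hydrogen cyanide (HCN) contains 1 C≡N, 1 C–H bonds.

ΔH ≈ −848 kJ

Bonds broken (reactants):
  C–H: 8 × 420 = 3360
  N–H: 6 × 385 = 2310
  O=O: 3 × 504 = 1512
  Σ(broken) = 7182 kJ
Bonds formed (products):
  C≡N: 2 × 907 = 1814
  C–H: 2 × 420 = 840
  O–H: 12 × 448 = 5376
  Σ(formed) = 8030 kJ
ΔH = Σ(broken) − Σ(formed) = 7182 − 8030 = −848 kJ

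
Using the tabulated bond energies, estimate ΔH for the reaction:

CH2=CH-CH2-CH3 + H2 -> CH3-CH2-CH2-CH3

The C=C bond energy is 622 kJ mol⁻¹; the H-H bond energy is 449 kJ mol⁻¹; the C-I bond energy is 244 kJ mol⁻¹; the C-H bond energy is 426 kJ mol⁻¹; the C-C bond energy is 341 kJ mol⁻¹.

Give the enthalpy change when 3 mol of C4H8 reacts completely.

Bonds broken (reactants):
  C-C: 2 × 341 = 682
  C-H: 8 × 426 = 3408
  C=C: 1 × 622 = 622
  H-H: 1 × 449 = 449
  Σ(broken) = 5161 kJ
Bonds formed (products):
  C-C: 3 × 341 = 1023
  C-H: 10 × 426 = 4260
  Σ(formed) = 5283 kJ
ΔH = Σ(broken) − Σ(formed) = 5161 − 5283 = −122 kJ
For 3× the reaction as written: 3 × (−122) = −366 kJ

ΔH = −366 kJ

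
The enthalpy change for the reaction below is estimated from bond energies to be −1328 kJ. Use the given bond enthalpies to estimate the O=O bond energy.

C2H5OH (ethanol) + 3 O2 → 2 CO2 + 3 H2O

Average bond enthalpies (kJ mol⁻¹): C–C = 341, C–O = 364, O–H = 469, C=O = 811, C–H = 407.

Let D be the O=O bond energy.
Σ(broken) = 1×341 + 5×407 + 1×364 + 1×469 + 3×D = 3209 + 3D
Σ(formed) = 4×811 + 6×469 = 6058
ΔH = Σ(broken) − Σ(formed) = (3209 + 3D) − (6058) = −2849 + 3D
Setting this equal to −1328 kJ gives 3D = 1521, so D = 507 kJ/mol.

D(O=O) ≈ 507 kJ/mol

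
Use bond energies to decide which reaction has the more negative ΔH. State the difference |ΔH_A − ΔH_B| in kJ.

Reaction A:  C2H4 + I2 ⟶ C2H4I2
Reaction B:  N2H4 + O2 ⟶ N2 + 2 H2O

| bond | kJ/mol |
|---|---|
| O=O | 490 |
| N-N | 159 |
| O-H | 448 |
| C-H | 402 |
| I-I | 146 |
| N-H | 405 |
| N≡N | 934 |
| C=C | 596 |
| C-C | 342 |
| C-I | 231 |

Reaction A:
  Bonds broken (reactants):
    C-H: 4 × 402 = 1608
    C=C: 1 × 596 = 596
    I-I: 1 × 146 = 146
    Σ(broken) = 2350 kJ
  Bonds formed (products):
    C-C: 1 × 342 = 342
    C-H: 4 × 402 = 1608
    C-I: 2 × 231 = 462
    Σ(formed) = 2412 kJ
  ΔH_A = 2350 − 2412 = −62 kJ
Reaction B:
  Bonds broken (reactants):
    N-H: 4 × 405 = 1620
    N-N: 1 × 159 = 159
    O=O: 1 × 490 = 490
    Σ(broken) = 2269 kJ
  Bonds formed (products):
    N≡N: 1 × 934 = 934
    O-H: 4 × 448 = 1792
    Σ(formed) = 2726 kJ
  ΔH_B = 2269 − 2726 = −457 kJ
ΔH_A − ΔH_B = +395 kJ, so reaction B has the more negative ΔH; |ΔH_A − ΔH_B| = 395 kJ.

Reaction B, by 395 kJ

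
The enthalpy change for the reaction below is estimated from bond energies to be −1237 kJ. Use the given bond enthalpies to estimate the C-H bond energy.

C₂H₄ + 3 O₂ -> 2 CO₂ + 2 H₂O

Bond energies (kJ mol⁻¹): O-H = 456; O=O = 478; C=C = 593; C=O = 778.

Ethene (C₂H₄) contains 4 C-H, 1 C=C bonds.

D(C-H) ≈ 418 kJ/mol

Let D be the C-H bond energy.
Σ(broken) = 4×D + 1×593 + 3×478 = 2027 + 4D
Σ(formed) = 4×778 + 4×456 = 4936
ΔH = Σ(broken) − Σ(formed) = (2027 + 4D) − (4936) = −2909 + 4D
Setting this equal to −1237 kJ gives 4D = 1672, so D = 418 kJ/mol.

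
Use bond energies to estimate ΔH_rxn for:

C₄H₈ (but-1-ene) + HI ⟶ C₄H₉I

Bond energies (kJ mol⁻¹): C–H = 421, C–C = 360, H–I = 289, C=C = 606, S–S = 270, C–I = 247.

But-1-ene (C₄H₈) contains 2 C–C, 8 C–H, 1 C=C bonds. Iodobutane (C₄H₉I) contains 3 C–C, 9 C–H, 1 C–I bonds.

ΔH ≈ −133 kJ

Bonds broken (reactants):
  C–C: 2 × 360 = 720
  C–H: 8 × 421 = 3368
  C=C: 1 × 606 = 606
  H–I: 1 × 289 = 289
  Σ(broken) = 4983 kJ
Bonds formed (products):
  C–C: 3 × 360 = 1080
  C–H: 9 × 421 = 3789
  C–I: 1 × 247 = 247
  Σ(formed) = 5116 kJ
ΔH = Σ(broken) − Σ(formed) = 4983 − 5116 = −133 kJ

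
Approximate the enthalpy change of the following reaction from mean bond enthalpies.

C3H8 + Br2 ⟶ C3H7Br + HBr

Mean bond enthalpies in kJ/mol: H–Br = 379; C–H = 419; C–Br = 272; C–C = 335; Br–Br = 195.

ΔH ≈ −37 kJ

Bonds broken (reactants):
  Br–Br: 1 × 195 = 195
  C–C: 2 × 335 = 670
  C–H: 8 × 419 = 3352
  Σ(broken) = 4217 kJ
Bonds formed (products):
  C–Br: 1 × 272 = 272
  C–C: 2 × 335 = 670
  C–H: 7 × 419 = 2933
  H–Br: 1 × 379 = 379
  Σ(formed) = 4254 kJ
ΔH = Σ(broken) − Σ(formed) = 4217 − 4254 = −37 kJ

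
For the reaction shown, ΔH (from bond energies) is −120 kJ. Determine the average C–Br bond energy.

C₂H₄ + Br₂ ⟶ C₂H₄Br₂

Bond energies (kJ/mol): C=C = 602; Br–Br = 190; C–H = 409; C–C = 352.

Let D be the C–Br bond energy.
Σ(broken) = 1×190 + 4×409 + 1×602 = 2428
Σ(formed) = 2×D + 1×352 + 4×409 = 1988 + 2D
ΔH = Σ(broken) − Σ(formed) = (2428) − (1988 + 2D) = +440 − 2D
Setting this equal to −120 kJ gives 2D = 560, so D = 280 kJ/mol.

D(C–Br) ≈ 280 kJ/mol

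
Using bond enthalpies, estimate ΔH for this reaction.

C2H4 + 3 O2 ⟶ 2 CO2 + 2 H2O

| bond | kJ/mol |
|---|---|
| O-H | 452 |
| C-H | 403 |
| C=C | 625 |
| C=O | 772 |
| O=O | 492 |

ΔH ≈ −1183 kJ

Bonds broken (reactants):
  C-H: 4 × 403 = 1612
  C=C: 1 × 625 = 625
  O=O: 3 × 492 = 1476
  Σ(broken) = 3713 kJ
Bonds formed (products):
  C=O: 4 × 772 = 3088
  O-H: 4 × 452 = 1808
  Σ(formed) = 4896 kJ
ΔH = Σ(broken) − Σ(formed) = 3713 − 4896 = −1183 kJ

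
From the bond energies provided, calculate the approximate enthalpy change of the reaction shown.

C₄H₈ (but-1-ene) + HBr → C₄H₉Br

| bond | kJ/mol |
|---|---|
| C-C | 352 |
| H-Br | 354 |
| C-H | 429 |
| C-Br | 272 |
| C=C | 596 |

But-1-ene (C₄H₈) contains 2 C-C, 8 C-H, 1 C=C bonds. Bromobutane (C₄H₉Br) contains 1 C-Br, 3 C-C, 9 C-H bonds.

Bonds broken (reactants):
  C-C: 2 × 352 = 704
  C-H: 8 × 429 = 3432
  C=C: 1 × 596 = 596
  H-Br: 1 × 354 = 354
  Σ(broken) = 5086 kJ
Bonds formed (products):
  C-Br: 1 × 272 = 272
  C-C: 3 × 352 = 1056
  C-H: 9 × 429 = 3861
  Σ(formed) = 5189 kJ
ΔH = Σ(broken) − Σ(formed) = 5086 − 5189 = −103 kJ

ΔH ≈ −103 kJ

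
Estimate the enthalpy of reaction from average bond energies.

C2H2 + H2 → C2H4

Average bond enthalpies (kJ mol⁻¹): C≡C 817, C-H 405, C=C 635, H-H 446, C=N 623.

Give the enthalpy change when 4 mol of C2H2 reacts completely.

Bonds broken (reactants):
  C≡C: 1 × 817 = 817
  C-H: 2 × 405 = 810
  H-H: 1 × 446 = 446
  Σ(broken) = 2073 kJ
Bonds formed (products):
  C-H: 4 × 405 = 1620
  C=C: 1 × 635 = 635
  Σ(formed) = 2255 kJ
ΔH = Σ(broken) − Σ(formed) = 2073 − 2255 = −182 kJ
For 4× the reaction as written: 4 × (−182) = −728 kJ

ΔH = −728 kJ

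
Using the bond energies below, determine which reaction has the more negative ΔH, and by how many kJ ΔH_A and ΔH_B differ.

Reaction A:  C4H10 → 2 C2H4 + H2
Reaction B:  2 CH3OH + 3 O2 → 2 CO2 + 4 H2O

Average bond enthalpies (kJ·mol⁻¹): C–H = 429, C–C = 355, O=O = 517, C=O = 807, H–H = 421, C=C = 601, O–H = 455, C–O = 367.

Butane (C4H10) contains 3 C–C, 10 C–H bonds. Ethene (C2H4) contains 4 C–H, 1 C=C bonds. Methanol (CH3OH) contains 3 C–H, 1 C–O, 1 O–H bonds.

Reaction A:
  Bonds broken (reactants):
    C–C: 3 × 355 = 1065
    C–H: 10 × 429 = 4290
    Σ(broken) = 5355 kJ
  Bonds formed (products):
    C–H: 8 × 429 = 3432
    C=C: 2 × 601 = 1202
    H–H: 1 × 421 = 421
    Σ(formed) = 5055 kJ
  ΔH_A = 5355 − 5055 = +300 kJ
Reaction B:
  Bonds broken (reactants):
    C–H: 6 × 429 = 2574
    C–O: 2 × 367 = 734
    O–H: 2 × 455 = 910
    O=O: 3 × 517 = 1551
    Σ(broken) = 5769 kJ
  Bonds formed (products):
    C=O: 4 × 807 = 3228
    O–H: 8 × 455 = 3640
    Σ(formed) = 6868 kJ
  ΔH_B = 5769 − 6868 = −1099 kJ
ΔH_A − ΔH_B = +1399 kJ, so reaction B has the more negative ΔH; |ΔH_A − ΔH_B| = 1399 kJ.

Reaction B, by 1399 kJ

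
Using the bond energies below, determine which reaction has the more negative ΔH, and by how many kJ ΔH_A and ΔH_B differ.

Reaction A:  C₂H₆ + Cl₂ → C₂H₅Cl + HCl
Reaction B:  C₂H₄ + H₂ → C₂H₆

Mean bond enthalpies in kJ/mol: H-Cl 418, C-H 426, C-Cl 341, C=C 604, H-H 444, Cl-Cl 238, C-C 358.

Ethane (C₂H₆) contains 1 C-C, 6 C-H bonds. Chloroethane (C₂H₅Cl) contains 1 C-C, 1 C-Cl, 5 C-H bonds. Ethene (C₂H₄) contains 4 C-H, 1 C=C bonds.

Reaction A:
  Bonds broken (reactants):
    C-C: 1 × 358 = 358
    C-H: 6 × 426 = 2556
    Cl-Cl: 1 × 238 = 238
    Σ(broken) = 3152 kJ
  Bonds formed (products):
    C-C: 1 × 358 = 358
    C-Cl: 1 × 341 = 341
    C-H: 5 × 426 = 2130
    H-Cl: 1 × 418 = 418
    Σ(formed) = 3247 kJ
  ΔH_A = 3152 − 3247 = −95 kJ
Reaction B:
  Bonds broken (reactants):
    C-H: 4 × 426 = 1704
    C=C: 1 × 604 = 604
    H-H: 1 × 444 = 444
    Σ(broken) = 2752 kJ
  Bonds formed (products):
    C-C: 1 × 358 = 358
    C-H: 6 × 426 = 2556
    Σ(formed) = 2914 kJ
  ΔH_B = 2752 − 2914 = −162 kJ
ΔH_A − ΔH_B = +67 kJ, so reaction B has the more negative ΔH; |ΔH_A − ΔH_B| = 67 kJ.

Reaction B, by 67 kJ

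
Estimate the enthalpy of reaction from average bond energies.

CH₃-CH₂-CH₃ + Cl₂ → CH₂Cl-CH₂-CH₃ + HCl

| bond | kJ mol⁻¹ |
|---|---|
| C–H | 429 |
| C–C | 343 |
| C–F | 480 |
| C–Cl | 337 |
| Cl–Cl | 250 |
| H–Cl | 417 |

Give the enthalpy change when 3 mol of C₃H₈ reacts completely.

ΔH = −225 kJ

Bonds broken (reactants):
  C–C: 2 × 343 = 686
  C–H: 8 × 429 = 3432
  Cl–Cl: 1 × 250 = 250
  Σ(broken) = 4368 kJ
Bonds formed (products):
  C–C: 2 × 343 = 686
  C–Cl: 1 × 337 = 337
  C–H: 7 × 429 = 3003
  H–Cl: 1 × 417 = 417
  Σ(formed) = 4443 kJ
ΔH = Σ(broken) − Σ(formed) = 4368 − 4443 = −75 kJ
For 3× the reaction as written: 3 × (−75) = −225 kJ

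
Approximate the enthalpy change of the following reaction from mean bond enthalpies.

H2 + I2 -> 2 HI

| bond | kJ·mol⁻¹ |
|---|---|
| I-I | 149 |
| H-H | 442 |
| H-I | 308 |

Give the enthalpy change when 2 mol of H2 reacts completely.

ΔH = −50 kJ

Bonds broken (reactants):
  H-H: 1 × 442 = 442
  I-I: 1 × 149 = 149
  Σ(broken) = 591 kJ
Bonds formed (products):
  H-I: 2 × 308 = 616
  Σ(formed) = 616 kJ
ΔH = Σ(broken) − Σ(formed) = 591 − 616 = −25 kJ
For 2× the reaction as written: 2 × (−25) = −50 kJ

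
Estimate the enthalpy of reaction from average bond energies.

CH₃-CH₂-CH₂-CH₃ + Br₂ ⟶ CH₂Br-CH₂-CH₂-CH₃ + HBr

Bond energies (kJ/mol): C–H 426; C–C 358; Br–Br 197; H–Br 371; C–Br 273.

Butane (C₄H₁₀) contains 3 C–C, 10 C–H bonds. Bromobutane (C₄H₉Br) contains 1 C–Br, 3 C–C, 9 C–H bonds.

Bonds broken (reactants):
  Br–Br: 1 × 197 = 197
  C–C: 3 × 358 = 1074
  C–H: 10 × 426 = 4260
  Σ(broken) = 5531 kJ
Bonds formed (products):
  C–Br: 1 × 273 = 273
  C–C: 3 × 358 = 1074
  C–H: 9 × 426 = 3834
  H–Br: 1 × 371 = 371
  Σ(formed) = 5552 kJ
ΔH = Σ(broken) − Σ(formed) = 5531 − 5552 = −21 kJ

ΔH ≈ −21 kJ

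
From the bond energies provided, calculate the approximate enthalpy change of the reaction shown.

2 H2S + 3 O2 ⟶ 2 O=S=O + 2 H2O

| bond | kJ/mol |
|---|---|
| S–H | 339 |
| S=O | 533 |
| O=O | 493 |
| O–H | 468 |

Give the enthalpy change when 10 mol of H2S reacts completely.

Bonds broken (reactants):
  O=O: 3 × 493 = 1479
  S–H: 4 × 339 = 1356
  Σ(broken) = 2835 kJ
Bonds formed (products):
  O–H: 4 × 468 = 1872
  S=O: 4 × 533 = 2132
  Σ(formed) = 4004 kJ
ΔH = Σ(broken) − Σ(formed) = 2835 − 4004 = −1169 kJ
For 5× the reaction as written: 5 × (−1169) = −5845 kJ

ΔH = −5845 kJ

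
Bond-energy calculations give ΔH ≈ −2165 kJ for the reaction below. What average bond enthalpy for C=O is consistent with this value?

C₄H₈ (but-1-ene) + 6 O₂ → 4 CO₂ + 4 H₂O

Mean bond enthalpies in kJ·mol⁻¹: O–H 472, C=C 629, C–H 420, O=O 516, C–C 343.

D(C=O) ≈ 770 kJ/mol

Let D be the C=O bond energy.
Σ(broken) = 2×343 + 8×420 + 1×629 + 6×516 = 7771
Σ(formed) = 8×D + 8×472 = 3776 + 8D
ΔH = Σ(broken) − Σ(formed) = (7771) − (3776 + 8D) = +3995 − 8D
Setting this equal to −2165 kJ gives 8D = 6160, so D = 770 kJ/mol.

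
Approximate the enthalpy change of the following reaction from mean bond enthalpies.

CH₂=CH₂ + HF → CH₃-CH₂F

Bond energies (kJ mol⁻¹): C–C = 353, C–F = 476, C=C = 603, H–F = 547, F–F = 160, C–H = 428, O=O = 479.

Bonds broken (reactants):
  C–H: 4 × 428 = 1712
  C=C: 1 × 603 = 603
  H–F: 1 × 547 = 547
  Σ(broken) = 2862 kJ
Bonds formed (products):
  C–C: 1 × 353 = 353
  C–F: 1 × 476 = 476
  C–H: 5 × 428 = 2140
  Σ(formed) = 2969 kJ
ΔH = Σ(broken) − Σ(formed) = 2862 − 2969 = −107 kJ

ΔH ≈ −107 kJ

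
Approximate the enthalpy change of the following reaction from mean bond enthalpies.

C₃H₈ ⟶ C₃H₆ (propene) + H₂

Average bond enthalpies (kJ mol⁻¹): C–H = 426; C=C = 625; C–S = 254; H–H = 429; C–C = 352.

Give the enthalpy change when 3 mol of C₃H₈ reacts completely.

Bonds broken (reactants):
  C–C: 2 × 352 = 704
  C–H: 8 × 426 = 3408
  Σ(broken) = 4112 kJ
Bonds formed (products):
  C–C: 1 × 352 = 352
  C–H: 6 × 426 = 2556
  C=C: 1 × 625 = 625
  H–H: 1 × 429 = 429
  Σ(formed) = 3962 kJ
ΔH = Σ(broken) − Σ(formed) = 4112 − 3962 = +150 kJ
For 3× the reaction as written: 3 × (+150) = +450 kJ

ΔH = +450 kJ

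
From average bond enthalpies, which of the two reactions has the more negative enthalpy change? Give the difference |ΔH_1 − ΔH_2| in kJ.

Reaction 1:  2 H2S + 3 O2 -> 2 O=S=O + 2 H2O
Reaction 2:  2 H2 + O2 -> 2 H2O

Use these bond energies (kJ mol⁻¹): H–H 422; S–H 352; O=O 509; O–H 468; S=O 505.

Reaction 1:
  Bonds broken (reactants):
    O=O: 3 × 509 = 1527
    S–H: 4 × 352 = 1408
    Σ(broken) = 2935 kJ
  Bonds formed (products):
    O–H: 4 × 468 = 1872
    S=O: 4 × 505 = 2020
    Σ(formed) = 3892 kJ
  ΔH_1 = 2935 − 3892 = −957 kJ
Reaction 2:
  Bonds broken (reactants):
    H–H: 2 × 422 = 844
    O=O: 1 × 509 = 509
    Σ(broken) = 1353 kJ
  Bonds formed (products):
    O–H: 4 × 468 = 1872
    Σ(formed) = 1872 kJ
  ΔH_2 = 1353 − 1872 = −519 kJ
ΔH_1 − ΔH_2 = −438 kJ, so reaction 1 has the more negative ΔH; |ΔH_1 − ΔH_2| = 438 kJ.

Reaction 1, by 438 kJ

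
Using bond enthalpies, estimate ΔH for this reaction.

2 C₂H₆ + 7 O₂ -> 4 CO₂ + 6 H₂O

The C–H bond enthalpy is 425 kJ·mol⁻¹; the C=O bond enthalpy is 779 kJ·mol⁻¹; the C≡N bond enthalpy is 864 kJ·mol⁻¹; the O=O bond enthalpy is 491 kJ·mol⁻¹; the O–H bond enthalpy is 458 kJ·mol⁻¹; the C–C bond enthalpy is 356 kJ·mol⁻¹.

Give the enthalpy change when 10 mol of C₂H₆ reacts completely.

ΔH = −12395 kJ

Bonds broken (reactants):
  C–C: 2 × 356 = 712
  C–H: 12 × 425 = 5100
  O=O: 7 × 491 = 3437
  Σ(broken) = 9249 kJ
Bonds formed (products):
  C=O: 8 × 779 = 6232
  O–H: 12 × 458 = 5496
  Σ(formed) = 11728 kJ
ΔH = Σ(broken) − Σ(formed) = 9249 − 11728 = −2479 kJ
For 5× the reaction as written: 5 × (−2479) = −12395 kJ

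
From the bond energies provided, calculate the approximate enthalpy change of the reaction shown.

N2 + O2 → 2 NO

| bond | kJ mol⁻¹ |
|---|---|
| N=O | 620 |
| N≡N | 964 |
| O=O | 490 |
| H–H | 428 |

ΔH ≈ +214 kJ

Bonds broken (reactants):
  N≡N: 1 × 964 = 964
  O=O: 1 × 490 = 490
  Σ(broken) = 1454 kJ
Bonds formed (products):
  N=O: 2 × 620 = 1240
  Σ(formed) = 1240 kJ
ΔH = Σ(broken) − Σ(formed) = 1454 − 1240 = +214 kJ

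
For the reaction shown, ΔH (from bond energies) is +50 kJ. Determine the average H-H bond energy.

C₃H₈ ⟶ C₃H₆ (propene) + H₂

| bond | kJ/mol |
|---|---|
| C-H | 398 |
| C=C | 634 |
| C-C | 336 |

D(H-H) ≈ 448 kJ/mol

Let D be the H-H bond energy.
Σ(broken) = 2×336 + 8×398 = 3856
Σ(formed) = 1×336 + 6×398 + 1×634 + 1×D = 3358 + D
ΔH = Σ(broken) − Σ(formed) = (3856) − (3358 + D) = +498 − D
Setting this equal to +50 kJ gives D = 448 kJ/mol.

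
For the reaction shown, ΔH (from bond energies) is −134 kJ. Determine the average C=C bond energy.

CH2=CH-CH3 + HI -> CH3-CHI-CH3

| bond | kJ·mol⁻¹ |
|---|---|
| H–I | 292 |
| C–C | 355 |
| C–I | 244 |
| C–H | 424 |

D(C=C) ≈ 597 kJ/mol

Let D be the C=C bond energy.
Σ(broken) = 1×355 + 6×424 + 1×D + 1×292 = 3191 + D
Σ(formed) = 2×355 + 7×424 + 1×244 = 3922
ΔH = Σ(broken) − Σ(formed) = (3191 + D) − (3922) = −731 + D
Setting this equal to −134 kJ gives D = 597 kJ/mol.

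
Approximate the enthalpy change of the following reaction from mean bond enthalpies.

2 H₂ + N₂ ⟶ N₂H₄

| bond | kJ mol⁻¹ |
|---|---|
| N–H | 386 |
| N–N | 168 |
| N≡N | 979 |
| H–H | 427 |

Bonds broken (reactants):
  H–H: 2 × 427 = 854
  N≡N: 1 × 979 = 979
  Σ(broken) = 1833 kJ
Bonds formed (products):
  N–H: 4 × 386 = 1544
  N–N: 1 × 168 = 168
  Σ(formed) = 1712 kJ
ΔH = Σ(broken) − Σ(formed) = 1833 − 1712 = +121 kJ

ΔH ≈ +121 kJ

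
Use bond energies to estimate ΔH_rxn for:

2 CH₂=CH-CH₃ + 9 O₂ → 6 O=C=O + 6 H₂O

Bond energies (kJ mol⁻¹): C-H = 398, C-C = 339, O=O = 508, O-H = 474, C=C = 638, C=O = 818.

ΔH ≈ −4202 kJ

Bonds broken (reactants):
  C-C: 2 × 339 = 678
  C-H: 12 × 398 = 4776
  C=C: 2 × 638 = 1276
  O=O: 9 × 508 = 4572
  Σ(broken) = 11302 kJ
Bonds formed (products):
  C=O: 12 × 818 = 9816
  O-H: 12 × 474 = 5688
  Σ(formed) = 15504 kJ
ΔH = Σ(broken) − Σ(formed) = 11302 − 15504 = −4202 kJ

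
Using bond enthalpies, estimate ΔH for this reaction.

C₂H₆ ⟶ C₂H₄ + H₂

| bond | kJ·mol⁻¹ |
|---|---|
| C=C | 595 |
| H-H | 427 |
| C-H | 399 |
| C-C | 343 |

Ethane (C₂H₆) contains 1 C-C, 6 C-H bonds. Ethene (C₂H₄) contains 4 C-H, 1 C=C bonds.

ΔH ≈ +119 kJ

Bonds broken (reactants):
  C-C: 1 × 343 = 343
  C-H: 6 × 399 = 2394
  Σ(broken) = 2737 kJ
Bonds formed (products):
  C-H: 4 × 399 = 1596
  C=C: 1 × 595 = 595
  H-H: 1 × 427 = 427
  Σ(formed) = 2618 kJ
ΔH = Σ(broken) − Σ(formed) = 2737 − 2618 = +119 kJ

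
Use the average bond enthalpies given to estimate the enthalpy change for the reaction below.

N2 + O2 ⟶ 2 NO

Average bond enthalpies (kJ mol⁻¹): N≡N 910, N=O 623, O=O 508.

ΔH ≈ +172 kJ

Bonds broken (reactants):
  N≡N: 1 × 910 = 910
  O=O: 1 × 508 = 508
  Σ(broken) = 1418 kJ
Bonds formed (products):
  N=O: 2 × 623 = 1246
  Σ(formed) = 1246 kJ
ΔH = Σ(broken) − Σ(formed) = 1418 − 1246 = +172 kJ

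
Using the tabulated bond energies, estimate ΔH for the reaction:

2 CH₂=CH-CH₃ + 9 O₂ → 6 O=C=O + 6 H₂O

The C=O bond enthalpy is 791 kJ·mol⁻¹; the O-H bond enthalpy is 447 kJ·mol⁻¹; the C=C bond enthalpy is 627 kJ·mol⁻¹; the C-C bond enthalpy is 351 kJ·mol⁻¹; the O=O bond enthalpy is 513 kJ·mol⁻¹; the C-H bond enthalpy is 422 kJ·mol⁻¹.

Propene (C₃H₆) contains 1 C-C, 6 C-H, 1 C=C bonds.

ΔH ≈ −3219 kJ

Bonds broken (reactants):
  C-C: 2 × 351 = 702
  C-H: 12 × 422 = 5064
  C=C: 2 × 627 = 1254
  O=O: 9 × 513 = 4617
  Σ(broken) = 11637 kJ
Bonds formed (products):
  C=O: 12 × 791 = 9492
  O-H: 12 × 447 = 5364
  Σ(formed) = 14856 kJ
ΔH = Σ(broken) − Σ(formed) = 11637 − 14856 = −3219 kJ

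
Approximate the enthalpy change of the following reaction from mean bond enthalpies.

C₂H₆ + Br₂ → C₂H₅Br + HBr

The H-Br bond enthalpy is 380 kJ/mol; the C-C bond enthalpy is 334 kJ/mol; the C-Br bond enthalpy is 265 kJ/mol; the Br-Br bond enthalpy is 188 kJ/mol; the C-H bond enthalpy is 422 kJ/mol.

ΔH ≈ −35 kJ

Bonds broken (reactants):
  Br-Br: 1 × 188 = 188
  C-C: 1 × 334 = 334
  C-H: 6 × 422 = 2532
  Σ(broken) = 3054 kJ
Bonds formed (products):
  C-Br: 1 × 265 = 265
  C-C: 1 × 334 = 334
  C-H: 5 × 422 = 2110
  H-Br: 1 × 380 = 380
  Σ(formed) = 3089 kJ
ΔH = Σ(broken) − Σ(formed) = 3054 − 3089 = −35 kJ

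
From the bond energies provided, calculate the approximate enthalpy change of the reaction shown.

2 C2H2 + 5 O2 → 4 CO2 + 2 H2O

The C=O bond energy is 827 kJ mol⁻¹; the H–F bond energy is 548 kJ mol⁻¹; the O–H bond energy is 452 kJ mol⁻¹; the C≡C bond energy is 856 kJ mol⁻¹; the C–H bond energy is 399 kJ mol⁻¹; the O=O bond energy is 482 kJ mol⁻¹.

Bonds broken (reactants):
  C≡C: 2 × 856 = 1712
  C–H: 4 × 399 = 1596
  O=O: 5 × 482 = 2410
  Σ(broken) = 5718 kJ
Bonds formed (products):
  C=O: 8 × 827 = 6616
  O–H: 4 × 452 = 1808
  Σ(formed) = 8424 kJ
ΔH = Σ(broken) − Σ(formed) = 5718 − 8424 = −2706 kJ

ΔH ≈ −2706 kJ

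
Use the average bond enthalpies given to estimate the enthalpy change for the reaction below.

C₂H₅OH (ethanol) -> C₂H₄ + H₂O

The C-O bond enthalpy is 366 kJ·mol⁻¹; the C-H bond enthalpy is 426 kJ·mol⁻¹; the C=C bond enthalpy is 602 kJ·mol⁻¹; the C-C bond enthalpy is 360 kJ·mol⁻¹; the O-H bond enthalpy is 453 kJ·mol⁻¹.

Bonds broken (reactants):
  C-C: 1 × 360 = 360
  C-H: 5 × 426 = 2130
  C-O: 1 × 366 = 366
  O-H: 1 × 453 = 453
  Σ(broken) = 3309 kJ
Bonds formed (products):
  C-H: 4 × 426 = 1704
  C=C: 1 × 602 = 602
  O-H: 2 × 453 = 906
  Σ(formed) = 3212 kJ
ΔH = Σ(broken) − Σ(formed) = 3309 − 3212 = +97 kJ

ΔH ≈ +97 kJ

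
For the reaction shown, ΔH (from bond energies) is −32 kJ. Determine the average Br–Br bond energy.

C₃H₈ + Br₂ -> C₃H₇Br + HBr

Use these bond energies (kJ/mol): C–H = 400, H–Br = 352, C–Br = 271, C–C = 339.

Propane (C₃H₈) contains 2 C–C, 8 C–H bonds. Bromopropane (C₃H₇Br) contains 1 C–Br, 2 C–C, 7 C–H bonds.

D(Br–Br) ≈ 191 kJ/mol

Let D be the Br–Br bond energy.
Σ(broken) = 1×D + 2×339 + 8×400 = 3878 + D
Σ(formed) = 1×271 + 2×339 + 7×400 + 1×352 = 4101
ΔH = Σ(broken) − Σ(formed) = (3878 + D) − (4101) = −223 + D
Setting this equal to −32 kJ gives D = 191 kJ/mol.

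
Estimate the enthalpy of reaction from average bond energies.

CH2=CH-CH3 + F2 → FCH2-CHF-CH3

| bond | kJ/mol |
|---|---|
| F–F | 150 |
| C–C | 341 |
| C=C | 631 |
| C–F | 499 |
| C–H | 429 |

Bonds broken (reactants):
  C–C: 1 × 341 = 341
  C–H: 6 × 429 = 2574
  C=C: 1 × 631 = 631
  F–F: 1 × 150 = 150
  Σ(broken) = 3696 kJ
Bonds formed (products):
  C–C: 2 × 341 = 682
  C–F: 2 × 499 = 998
  C–H: 6 × 429 = 2574
  Σ(formed) = 4254 kJ
ΔH = Σ(broken) − Σ(formed) = 3696 − 4254 = −558 kJ

ΔH ≈ −558 kJ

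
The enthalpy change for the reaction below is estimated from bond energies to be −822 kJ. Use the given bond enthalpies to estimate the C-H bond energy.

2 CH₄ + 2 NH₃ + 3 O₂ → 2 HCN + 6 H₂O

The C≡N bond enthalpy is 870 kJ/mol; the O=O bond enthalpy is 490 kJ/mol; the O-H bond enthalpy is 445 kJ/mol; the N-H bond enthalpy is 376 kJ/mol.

Let D be the C-H bond energy.
Σ(broken) = 8×D + 6×376 + 3×490 = 3726 + 8D
Σ(formed) = 2×870 + 2×D + 12×445 = 7080 + 2D
ΔH = Σ(broken) − Σ(formed) = (3726 + 8D) − (7080 + 2D) = −3354 + 6D
Setting this equal to −822 kJ gives 6D = 2532, so D = 422 kJ/mol.

D(C-H) ≈ 422 kJ/mol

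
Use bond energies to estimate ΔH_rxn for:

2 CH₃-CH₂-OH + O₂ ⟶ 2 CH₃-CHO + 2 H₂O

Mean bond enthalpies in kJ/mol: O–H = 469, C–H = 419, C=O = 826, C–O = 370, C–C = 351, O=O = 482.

ΔH ≈ −530 kJ

Bonds broken (reactants):
  C–C: 2 × 351 = 702
  C–H: 10 × 419 = 4190
  C–O: 2 × 370 = 740
  O–H: 2 × 469 = 938
  O=O: 1 × 482 = 482
  Σ(broken) = 7052 kJ
Bonds formed (products):
  C–C: 2 × 351 = 702
  C–H: 8 × 419 = 3352
  C=O: 2 × 826 = 1652
  O–H: 4 × 469 = 1876
  Σ(formed) = 7582 kJ
ΔH = Σ(broken) − Σ(formed) = 7052 − 7582 = −530 kJ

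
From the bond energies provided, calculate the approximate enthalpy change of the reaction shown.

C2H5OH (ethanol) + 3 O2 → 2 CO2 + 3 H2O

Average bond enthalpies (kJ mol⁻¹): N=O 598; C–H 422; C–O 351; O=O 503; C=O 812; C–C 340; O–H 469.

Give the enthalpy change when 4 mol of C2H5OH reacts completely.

ΔH = −5132 kJ

Bonds broken (reactants):
  C–C: 1 × 340 = 340
  C–H: 5 × 422 = 2110
  C–O: 1 × 351 = 351
  O–H: 1 × 469 = 469
  O=O: 3 × 503 = 1509
  Σ(broken) = 4779 kJ
Bonds formed (products):
  C=O: 4 × 812 = 3248
  O–H: 6 × 469 = 2814
  Σ(formed) = 6062 kJ
ΔH = Σ(broken) − Σ(formed) = 4779 − 6062 = −1283 kJ
For 4× the reaction as written: 4 × (−1283) = −5132 kJ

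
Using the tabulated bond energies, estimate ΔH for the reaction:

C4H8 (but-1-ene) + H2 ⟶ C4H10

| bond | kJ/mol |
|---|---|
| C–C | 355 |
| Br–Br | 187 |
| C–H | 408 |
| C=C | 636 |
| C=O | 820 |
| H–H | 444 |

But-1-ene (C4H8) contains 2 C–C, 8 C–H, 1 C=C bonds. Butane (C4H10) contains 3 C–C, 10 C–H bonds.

ΔH ≈ −91 kJ

Bonds broken (reactants):
  C–C: 2 × 355 = 710
  C–H: 8 × 408 = 3264
  C=C: 1 × 636 = 636
  H–H: 1 × 444 = 444
  Σ(broken) = 5054 kJ
Bonds formed (products):
  C–C: 3 × 355 = 1065
  C–H: 10 × 408 = 4080
  Σ(formed) = 5145 kJ
ΔH = Σ(broken) − Σ(formed) = 5054 − 5145 = −91 kJ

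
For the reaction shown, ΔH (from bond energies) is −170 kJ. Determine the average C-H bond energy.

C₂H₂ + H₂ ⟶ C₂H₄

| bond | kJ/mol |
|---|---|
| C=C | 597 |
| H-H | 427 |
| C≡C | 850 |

Let D be the C-H bond energy.
Σ(broken) = 1×850 + 2×D + 1×427 = 1277 + 2D
Σ(formed) = 4×D + 1×597 = 597 + 4D
ΔH = Σ(broken) − Σ(formed) = (1277 + 2D) − (597 + 4D) = +680 − 2D
Setting this equal to −170 kJ gives 2D = 850, so D = 425 kJ/mol.

D(C-H) ≈ 425 kJ/mol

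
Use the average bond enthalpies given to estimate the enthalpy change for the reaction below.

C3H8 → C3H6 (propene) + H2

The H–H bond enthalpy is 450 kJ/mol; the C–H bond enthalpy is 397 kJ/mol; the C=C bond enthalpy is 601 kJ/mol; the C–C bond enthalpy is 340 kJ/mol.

Bonds broken (reactants):
  C–C: 2 × 340 = 680
  C–H: 8 × 397 = 3176
  Σ(broken) = 3856 kJ
Bonds formed (products):
  C–C: 1 × 340 = 340
  C–H: 6 × 397 = 2382
  C=C: 1 × 601 = 601
  H–H: 1 × 450 = 450
  Σ(formed) = 3773 kJ
ΔH = Σ(broken) − Σ(formed) = 3856 − 3773 = +83 kJ

ΔH ≈ +83 kJ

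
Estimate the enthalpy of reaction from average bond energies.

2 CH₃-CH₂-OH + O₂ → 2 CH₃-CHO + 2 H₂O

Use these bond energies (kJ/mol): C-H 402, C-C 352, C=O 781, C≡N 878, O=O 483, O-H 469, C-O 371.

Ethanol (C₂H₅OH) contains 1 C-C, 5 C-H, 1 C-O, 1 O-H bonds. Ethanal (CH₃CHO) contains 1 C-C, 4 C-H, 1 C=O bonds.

ΔH ≈ −471 kJ

Bonds broken (reactants):
  C-C: 2 × 352 = 704
  C-H: 10 × 402 = 4020
  C-O: 2 × 371 = 742
  O-H: 2 × 469 = 938
  O=O: 1 × 483 = 483
  Σ(broken) = 6887 kJ
Bonds formed (products):
  C-C: 2 × 352 = 704
  C-H: 8 × 402 = 3216
  C=O: 2 × 781 = 1562
  O-H: 4 × 469 = 1876
  Σ(formed) = 7358 kJ
ΔH = Σ(broken) − Σ(formed) = 6887 − 7358 = −471 kJ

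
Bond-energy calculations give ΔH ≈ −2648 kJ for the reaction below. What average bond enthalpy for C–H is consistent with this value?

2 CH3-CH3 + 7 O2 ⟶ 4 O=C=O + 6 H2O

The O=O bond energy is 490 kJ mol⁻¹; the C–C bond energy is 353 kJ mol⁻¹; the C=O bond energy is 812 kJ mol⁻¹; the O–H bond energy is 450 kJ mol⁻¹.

Let D be the C–H bond energy.
Σ(broken) = 2×353 + 12×D + 7×490 = 4136 + 12D
Σ(formed) = 8×812 + 12×450 = 11896
ΔH = Σ(broken) − Σ(formed) = (4136 + 12D) − (11896) = −7760 + 12D
Setting this equal to −2648 kJ gives 12D = 5112, so D = 426 kJ/mol.

D(C–H) ≈ 426 kJ/mol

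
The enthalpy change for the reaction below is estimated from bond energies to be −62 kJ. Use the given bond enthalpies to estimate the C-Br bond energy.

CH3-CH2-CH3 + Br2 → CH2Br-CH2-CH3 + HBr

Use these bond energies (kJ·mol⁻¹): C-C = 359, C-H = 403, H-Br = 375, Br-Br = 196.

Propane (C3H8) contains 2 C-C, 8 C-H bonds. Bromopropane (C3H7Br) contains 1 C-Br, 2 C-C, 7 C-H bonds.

D(C-Br) ≈ 286 kJ/mol

Let D be the C-Br bond energy.
Σ(broken) = 1×196 + 2×359 + 8×403 = 4138
Σ(formed) = 1×D + 2×359 + 7×403 + 1×375 = 3914 + D
ΔH = Σ(broken) − Σ(formed) = (4138) − (3914 + D) = +224 − D
Setting this equal to −62 kJ gives D = 286 kJ/mol.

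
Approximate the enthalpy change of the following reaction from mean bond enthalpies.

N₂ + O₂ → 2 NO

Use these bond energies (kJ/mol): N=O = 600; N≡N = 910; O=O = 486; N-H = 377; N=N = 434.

ΔH ≈ +196 kJ

Bonds broken (reactants):
  N≡N: 1 × 910 = 910
  O=O: 1 × 486 = 486
  Σ(broken) = 1396 kJ
Bonds formed (products):
  N=O: 2 × 600 = 1200
  Σ(formed) = 1200 kJ
ΔH = Σ(broken) − Σ(formed) = 1396 − 1200 = +196 kJ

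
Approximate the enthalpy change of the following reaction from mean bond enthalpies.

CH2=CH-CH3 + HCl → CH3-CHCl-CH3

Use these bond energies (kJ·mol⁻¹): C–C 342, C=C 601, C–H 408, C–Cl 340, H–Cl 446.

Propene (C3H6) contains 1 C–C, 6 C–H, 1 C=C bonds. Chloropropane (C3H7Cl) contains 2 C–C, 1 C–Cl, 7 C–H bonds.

ΔH ≈ −43 kJ

Bonds broken (reactants):
  C–C: 1 × 342 = 342
  C–H: 6 × 408 = 2448
  C=C: 1 × 601 = 601
  H–Cl: 1 × 446 = 446
  Σ(broken) = 3837 kJ
Bonds formed (products):
  C–C: 2 × 342 = 684
  C–Cl: 1 × 340 = 340
  C–H: 7 × 408 = 2856
  Σ(formed) = 3880 kJ
ΔH = Σ(broken) − Σ(formed) = 3837 − 3880 = −43 kJ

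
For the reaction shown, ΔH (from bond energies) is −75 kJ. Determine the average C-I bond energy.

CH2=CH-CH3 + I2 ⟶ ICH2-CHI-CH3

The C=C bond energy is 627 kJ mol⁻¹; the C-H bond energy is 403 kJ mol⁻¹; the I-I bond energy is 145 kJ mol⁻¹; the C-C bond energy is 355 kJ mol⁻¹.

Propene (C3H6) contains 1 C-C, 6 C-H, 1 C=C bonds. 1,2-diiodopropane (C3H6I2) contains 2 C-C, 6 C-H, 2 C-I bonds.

D(C-I) ≈ 246 kJ/mol

Let D be the C-I bond energy.
Σ(broken) = 1×355 + 6×403 + 1×627 + 1×145 = 3545
Σ(formed) = 2×355 + 6×403 + 2×D = 3128 + 2D
ΔH = Σ(broken) − Σ(formed) = (3545) − (3128 + 2D) = +417 − 2D
Setting this equal to −75 kJ gives 2D = 492, so D = 246 kJ/mol.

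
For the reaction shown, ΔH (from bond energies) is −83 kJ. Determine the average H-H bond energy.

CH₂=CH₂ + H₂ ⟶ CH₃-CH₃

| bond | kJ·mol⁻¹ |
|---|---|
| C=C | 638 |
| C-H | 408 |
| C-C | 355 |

Let D be the H-H bond energy.
Σ(broken) = 4×408 + 1×638 + 1×D = 2270 + D
Σ(formed) = 1×355 + 6×408 = 2803
ΔH = Σ(broken) − Σ(formed) = (2270 + D) − (2803) = −533 + D
Setting this equal to −83 kJ gives D = 450 kJ/mol.

D(H-H) ≈ 450 kJ/mol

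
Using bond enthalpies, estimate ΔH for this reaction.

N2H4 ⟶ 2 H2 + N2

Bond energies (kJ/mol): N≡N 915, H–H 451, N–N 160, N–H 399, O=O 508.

ΔH ≈ −61 kJ

Bonds broken (reactants):
  N–H: 4 × 399 = 1596
  N–N: 1 × 160 = 160
  Σ(broken) = 1756 kJ
Bonds formed (products):
  H–H: 2 × 451 = 902
  N≡N: 1 × 915 = 915
  Σ(formed) = 1817 kJ
ΔH = Σ(broken) − Σ(formed) = 1756 − 1817 = −61 kJ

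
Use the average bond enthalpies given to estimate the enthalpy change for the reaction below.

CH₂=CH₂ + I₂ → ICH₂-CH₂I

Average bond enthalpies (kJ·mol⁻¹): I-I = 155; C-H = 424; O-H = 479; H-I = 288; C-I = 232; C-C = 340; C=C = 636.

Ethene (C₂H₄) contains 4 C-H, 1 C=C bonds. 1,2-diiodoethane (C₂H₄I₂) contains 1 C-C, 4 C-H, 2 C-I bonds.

Bonds broken (reactants):
  C-H: 4 × 424 = 1696
  C=C: 1 × 636 = 636
  I-I: 1 × 155 = 155
  Σ(broken) = 2487 kJ
Bonds formed (products):
  C-C: 1 × 340 = 340
  C-H: 4 × 424 = 1696
  C-I: 2 × 232 = 464
  Σ(formed) = 2500 kJ
ΔH = Σ(broken) − Σ(formed) = 2487 − 2500 = −13 kJ

ΔH ≈ −13 kJ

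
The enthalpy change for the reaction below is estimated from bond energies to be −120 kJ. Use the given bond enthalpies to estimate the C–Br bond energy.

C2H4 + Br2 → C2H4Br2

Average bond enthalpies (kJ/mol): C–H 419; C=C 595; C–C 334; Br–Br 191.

D(C–Br) ≈ 286 kJ/mol

Let D be the C–Br bond energy.
Σ(broken) = 1×191 + 4×419 + 1×595 = 2462
Σ(formed) = 2×D + 1×334 + 4×419 = 2010 + 2D
ΔH = Σ(broken) − Σ(formed) = (2462) − (2010 + 2D) = +452 − 2D
Setting this equal to −120 kJ gives 2D = 572, so D = 286 kJ/mol.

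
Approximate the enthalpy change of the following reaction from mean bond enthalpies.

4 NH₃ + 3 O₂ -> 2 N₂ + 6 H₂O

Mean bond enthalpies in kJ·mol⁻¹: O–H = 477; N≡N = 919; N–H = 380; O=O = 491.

ΔH ≈ −1529 kJ

Bonds broken (reactants):
  N–H: 12 × 380 = 4560
  O=O: 3 × 491 = 1473
  Σ(broken) = 6033 kJ
Bonds formed (products):
  N≡N: 2 × 919 = 1838
  O–H: 12 × 477 = 5724
  Σ(formed) = 7562 kJ
ΔH = Σ(broken) − Σ(formed) = 6033 − 7562 = −1529 kJ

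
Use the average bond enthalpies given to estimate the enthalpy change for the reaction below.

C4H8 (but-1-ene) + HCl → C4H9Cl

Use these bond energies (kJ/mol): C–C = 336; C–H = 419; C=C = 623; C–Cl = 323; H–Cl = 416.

ΔH ≈ −39 kJ

Bonds broken (reactants):
  C–C: 2 × 336 = 672
  C–H: 8 × 419 = 3352
  C=C: 1 × 623 = 623
  H–Cl: 1 × 416 = 416
  Σ(broken) = 5063 kJ
Bonds formed (products):
  C–C: 3 × 336 = 1008
  C–Cl: 1 × 323 = 323
  C–H: 9 × 419 = 3771
  Σ(formed) = 5102 kJ
ΔH = Σ(broken) − Σ(formed) = 5063 − 5102 = −39 kJ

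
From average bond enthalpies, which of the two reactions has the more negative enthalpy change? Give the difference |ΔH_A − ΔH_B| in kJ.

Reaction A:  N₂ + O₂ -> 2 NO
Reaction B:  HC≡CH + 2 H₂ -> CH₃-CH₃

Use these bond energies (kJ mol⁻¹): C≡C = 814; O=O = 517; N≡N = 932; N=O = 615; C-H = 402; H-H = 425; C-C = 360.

Reaction A:
  Bonds broken (reactants):
    N≡N: 1 × 932 = 932
    O=O: 1 × 517 = 517
    Σ(broken) = 1449 kJ
  Bonds formed (products):
    N=O: 2 × 615 = 1230
    Σ(formed) = 1230 kJ
  ΔH_A = 1449 − 1230 = +219 kJ
Reaction B:
  Bonds broken (reactants):
    C≡C: 1 × 814 = 814
    C-H: 2 × 402 = 804
    H-H: 2 × 425 = 850
    Σ(broken) = 2468 kJ
  Bonds formed (products):
    C-C: 1 × 360 = 360
    C-H: 6 × 402 = 2412
    Σ(formed) = 2772 kJ
  ΔH_B = 2468 − 2772 = −304 kJ
ΔH_A − ΔH_B = +523 kJ, so reaction B has the more negative ΔH; |ΔH_A − ΔH_B| = 523 kJ.

Reaction B, by 523 kJ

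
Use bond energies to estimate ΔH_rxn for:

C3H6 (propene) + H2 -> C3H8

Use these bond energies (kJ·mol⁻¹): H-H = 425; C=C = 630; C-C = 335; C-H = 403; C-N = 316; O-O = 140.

ΔH ≈ −86 kJ

Bonds broken (reactants):
  C-C: 1 × 335 = 335
  C-H: 6 × 403 = 2418
  C=C: 1 × 630 = 630
  H-H: 1 × 425 = 425
  Σ(broken) = 3808 kJ
Bonds formed (products):
  C-C: 2 × 335 = 670
  C-H: 8 × 403 = 3224
  Σ(formed) = 3894 kJ
ΔH = Σ(broken) − Σ(formed) = 3808 − 3894 = −86 kJ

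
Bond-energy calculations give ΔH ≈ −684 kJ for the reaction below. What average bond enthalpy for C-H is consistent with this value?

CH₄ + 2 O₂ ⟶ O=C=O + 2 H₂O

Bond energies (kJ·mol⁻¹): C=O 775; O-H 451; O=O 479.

Let D be the C-H bond energy.
Σ(broken) = 4×D + 2×479 = 958 + 4D
Σ(formed) = 2×775 + 4×451 = 3354
ΔH = Σ(broken) − Σ(formed) = (958 + 4D) − (3354) = −2396 + 4D
Setting this equal to −684 kJ gives 4D = 1712, so D = 428 kJ/mol.

D(C-H) ≈ 428 kJ/mol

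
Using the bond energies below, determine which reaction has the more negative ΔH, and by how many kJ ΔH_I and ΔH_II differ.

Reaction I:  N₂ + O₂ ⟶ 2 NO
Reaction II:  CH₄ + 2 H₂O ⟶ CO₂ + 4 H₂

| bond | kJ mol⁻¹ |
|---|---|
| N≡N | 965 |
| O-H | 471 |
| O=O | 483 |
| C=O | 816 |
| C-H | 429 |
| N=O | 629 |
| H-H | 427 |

Reaction I:
  Bonds broken (reactants):
    N≡N: 1 × 965 = 965
    O=O: 1 × 483 = 483
    Σ(broken) = 1448 kJ
  Bonds formed (products):
    N=O: 2 × 629 = 1258
    Σ(formed) = 1258 kJ
  ΔH_I = 1448 − 1258 = +190 kJ
Reaction II:
  Bonds broken (reactants):
    C-H: 4 × 429 = 1716
    O-H: 4 × 471 = 1884
    Σ(broken) = 3600 kJ
  Bonds formed (products):
    C=O: 2 × 816 = 1632
    H-H: 4 × 427 = 1708
    Σ(formed) = 3340 kJ
  ΔH_II = 3600 − 3340 = +260 kJ
ΔH_I − ΔH_II = −70 kJ, so reaction I has the more negative ΔH; |ΔH_I − ΔH_II| = 70 kJ.

Reaction I, by 70 kJ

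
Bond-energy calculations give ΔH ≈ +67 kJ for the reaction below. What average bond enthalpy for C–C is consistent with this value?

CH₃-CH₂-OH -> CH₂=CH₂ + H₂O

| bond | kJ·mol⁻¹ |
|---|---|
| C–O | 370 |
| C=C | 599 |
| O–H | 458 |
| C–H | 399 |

D(C–C) ≈ 355 kJ/mol

Let D be the C–C bond energy.
Σ(broken) = 1×D + 5×399 + 1×370 + 1×458 = 2823 + D
Σ(formed) = 4×399 + 1×599 + 2×458 = 3111
ΔH = Σ(broken) − Σ(formed) = (2823 + D) − (3111) = −288 + D
Setting this equal to +67 kJ gives D = 355 kJ/mol.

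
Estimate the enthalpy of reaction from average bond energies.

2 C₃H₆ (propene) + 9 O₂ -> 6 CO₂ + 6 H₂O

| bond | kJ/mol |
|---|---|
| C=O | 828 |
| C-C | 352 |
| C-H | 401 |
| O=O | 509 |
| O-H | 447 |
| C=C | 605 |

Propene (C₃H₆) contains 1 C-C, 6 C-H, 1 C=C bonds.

ΔH ≈ −3993 kJ

Bonds broken (reactants):
  C-C: 2 × 352 = 704
  C-H: 12 × 401 = 4812
  C=C: 2 × 605 = 1210
  O=O: 9 × 509 = 4581
  Σ(broken) = 11307 kJ
Bonds formed (products):
  C=O: 12 × 828 = 9936
  O-H: 12 × 447 = 5364
  Σ(formed) = 15300 kJ
ΔH = Σ(broken) − Σ(formed) = 11307 − 15300 = −3993 kJ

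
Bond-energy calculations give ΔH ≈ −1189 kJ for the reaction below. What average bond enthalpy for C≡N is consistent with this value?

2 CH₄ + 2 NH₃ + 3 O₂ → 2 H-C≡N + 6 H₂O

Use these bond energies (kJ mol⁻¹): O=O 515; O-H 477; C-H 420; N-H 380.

Let D be the C≡N bond energy.
Σ(broken) = 8×420 + 6×380 + 3×515 = 7185
Σ(formed) = 2×D + 2×420 + 12×477 = 6564 + 2D
ΔH = Σ(broken) − Σ(formed) = (7185) − (6564 + 2D) = +621 − 2D
Setting this equal to −1189 kJ gives 2D = 1810, so D = 905 kJ/mol.

D(C≡N) ≈ 905 kJ/mol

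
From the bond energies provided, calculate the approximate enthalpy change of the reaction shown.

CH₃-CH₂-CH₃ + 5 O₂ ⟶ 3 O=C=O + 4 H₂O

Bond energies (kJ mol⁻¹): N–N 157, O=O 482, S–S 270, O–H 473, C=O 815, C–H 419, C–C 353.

Bonds broken (reactants):
  C–C: 2 × 353 = 706
  C–H: 8 × 419 = 3352
  O=O: 5 × 482 = 2410
  Σ(broken) = 6468 kJ
Bonds formed (products):
  C=O: 6 × 815 = 4890
  O–H: 8 × 473 = 3784
  Σ(formed) = 8674 kJ
ΔH = Σ(broken) − Σ(formed) = 6468 − 8674 = −2206 kJ

ΔH ≈ −2206 kJ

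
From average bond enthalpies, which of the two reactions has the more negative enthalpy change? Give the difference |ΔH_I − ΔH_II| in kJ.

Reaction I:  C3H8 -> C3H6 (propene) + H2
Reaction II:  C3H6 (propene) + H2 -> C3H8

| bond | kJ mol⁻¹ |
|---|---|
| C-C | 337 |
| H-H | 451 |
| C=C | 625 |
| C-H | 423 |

Reaction I:
  Bonds broken (reactants):
    C-C: 2 × 337 = 674
    C-H: 8 × 423 = 3384
    Σ(broken) = 4058 kJ
  Bonds formed (products):
    C-C: 1 × 337 = 337
    C-H: 6 × 423 = 2538
    C=C: 1 × 625 = 625
    H-H: 1 × 451 = 451
    Σ(formed) = 3951 kJ
  ΔH_I = 4058 − 3951 = +107 kJ
Reaction II:
  Bonds broken (reactants):
    C-C: 1 × 337 = 337
    C-H: 6 × 423 = 2538
    C=C: 1 × 625 = 625
    H-H: 1 × 451 = 451
    Σ(broken) = 3951 kJ
  Bonds formed (products):
    C-C: 2 × 337 = 674
    C-H: 8 × 423 = 3384
    Σ(formed) = 4058 kJ
  ΔH_II = 3951 − 4058 = −107 kJ
ΔH_I − ΔH_II = +214 kJ, so reaction II has the more negative ΔH; |ΔH_I − ΔH_II| = 214 kJ.

Reaction II, by 214 kJ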